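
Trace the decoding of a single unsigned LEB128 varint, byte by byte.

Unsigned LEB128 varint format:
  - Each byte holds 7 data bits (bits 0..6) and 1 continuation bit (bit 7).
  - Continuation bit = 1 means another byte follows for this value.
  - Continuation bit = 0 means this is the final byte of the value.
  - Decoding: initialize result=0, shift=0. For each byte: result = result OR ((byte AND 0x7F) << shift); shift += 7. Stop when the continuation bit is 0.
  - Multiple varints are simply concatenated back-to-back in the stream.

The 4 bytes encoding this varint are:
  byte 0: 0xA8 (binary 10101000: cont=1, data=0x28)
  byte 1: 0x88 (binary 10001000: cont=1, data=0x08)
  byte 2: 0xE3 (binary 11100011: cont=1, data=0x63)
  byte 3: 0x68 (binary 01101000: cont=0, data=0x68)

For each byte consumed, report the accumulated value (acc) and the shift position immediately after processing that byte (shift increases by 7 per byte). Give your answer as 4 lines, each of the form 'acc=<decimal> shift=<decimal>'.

Answer: acc=40 shift=7
acc=1064 shift=14
acc=1623080 shift=21
acc=219726888 shift=28

Derivation:
byte 0=0xA8: payload=0x28=40, contrib = 40<<0 = 40; acc -> 40, shift -> 7
byte 1=0x88: payload=0x08=8, contrib = 8<<7 = 1024; acc -> 1064, shift -> 14
byte 2=0xE3: payload=0x63=99, contrib = 99<<14 = 1622016; acc -> 1623080, shift -> 21
byte 3=0x68: payload=0x68=104, contrib = 104<<21 = 218103808; acc -> 219726888, shift -> 28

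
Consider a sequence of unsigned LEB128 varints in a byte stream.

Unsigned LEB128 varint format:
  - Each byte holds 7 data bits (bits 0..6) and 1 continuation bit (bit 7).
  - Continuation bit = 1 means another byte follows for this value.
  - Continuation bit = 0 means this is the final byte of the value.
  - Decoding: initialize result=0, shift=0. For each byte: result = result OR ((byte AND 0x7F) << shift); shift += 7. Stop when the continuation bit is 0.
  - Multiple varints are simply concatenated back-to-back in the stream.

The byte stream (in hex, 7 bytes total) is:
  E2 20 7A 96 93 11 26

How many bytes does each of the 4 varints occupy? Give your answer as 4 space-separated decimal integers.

Answer: 2 1 3 1

Derivation:
  byte[0]=0xE2 cont=1 payload=0x62=98: acc |= 98<<0 -> acc=98 shift=7
  byte[1]=0x20 cont=0 payload=0x20=32: acc |= 32<<7 -> acc=4194 shift=14 [end]
Varint 1: bytes[0:2] = E2 20 -> value 4194 (2 byte(s))
  byte[2]=0x7A cont=0 payload=0x7A=122: acc |= 122<<0 -> acc=122 shift=7 [end]
Varint 2: bytes[2:3] = 7A -> value 122 (1 byte(s))
  byte[3]=0x96 cont=1 payload=0x16=22: acc |= 22<<0 -> acc=22 shift=7
  byte[4]=0x93 cont=1 payload=0x13=19: acc |= 19<<7 -> acc=2454 shift=14
  byte[5]=0x11 cont=0 payload=0x11=17: acc |= 17<<14 -> acc=280982 shift=21 [end]
Varint 3: bytes[3:6] = 96 93 11 -> value 280982 (3 byte(s))
  byte[6]=0x26 cont=0 payload=0x26=38: acc |= 38<<0 -> acc=38 shift=7 [end]
Varint 4: bytes[6:7] = 26 -> value 38 (1 byte(s))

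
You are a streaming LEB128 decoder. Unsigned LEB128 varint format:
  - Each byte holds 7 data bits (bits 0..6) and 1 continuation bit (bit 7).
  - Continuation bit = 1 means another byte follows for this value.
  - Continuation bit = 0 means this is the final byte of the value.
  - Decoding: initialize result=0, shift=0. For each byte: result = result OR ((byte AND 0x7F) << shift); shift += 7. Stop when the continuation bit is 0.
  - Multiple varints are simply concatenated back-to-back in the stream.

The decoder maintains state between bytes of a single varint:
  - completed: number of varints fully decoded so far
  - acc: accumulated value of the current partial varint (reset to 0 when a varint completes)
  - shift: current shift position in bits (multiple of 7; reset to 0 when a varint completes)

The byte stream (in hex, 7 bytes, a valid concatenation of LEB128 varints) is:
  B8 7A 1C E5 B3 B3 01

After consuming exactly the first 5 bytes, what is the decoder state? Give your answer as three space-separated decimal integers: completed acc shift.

byte[0]=0xB8 cont=1 payload=0x38: acc |= 56<<0 -> completed=0 acc=56 shift=7
byte[1]=0x7A cont=0 payload=0x7A: varint #1 complete (value=15672); reset -> completed=1 acc=0 shift=0
byte[2]=0x1C cont=0 payload=0x1C: varint #2 complete (value=28); reset -> completed=2 acc=0 shift=0
byte[3]=0xE5 cont=1 payload=0x65: acc |= 101<<0 -> completed=2 acc=101 shift=7
byte[4]=0xB3 cont=1 payload=0x33: acc |= 51<<7 -> completed=2 acc=6629 shift=14

Answer: 2 6629 14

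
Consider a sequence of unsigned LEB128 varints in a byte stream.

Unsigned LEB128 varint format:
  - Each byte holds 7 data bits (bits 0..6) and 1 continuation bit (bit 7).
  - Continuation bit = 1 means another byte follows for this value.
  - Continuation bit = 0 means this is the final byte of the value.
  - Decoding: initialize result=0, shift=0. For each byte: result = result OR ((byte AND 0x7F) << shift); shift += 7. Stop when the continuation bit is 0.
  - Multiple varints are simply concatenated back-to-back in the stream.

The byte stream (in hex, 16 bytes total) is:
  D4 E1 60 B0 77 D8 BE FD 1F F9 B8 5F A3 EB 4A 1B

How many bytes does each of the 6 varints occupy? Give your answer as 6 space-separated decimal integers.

Answer: 3 2 4 3 3 1

Derivation:
  byte[0]=0xD4 cont=1 payload=0x54=84: acc |= 84<<0 -> acc=84 shift=7
  byte[1]=0xE1 cont=1 payload=0x61=97: acc |= 97<<7 -> acc=12500 shift=14
  byte[2]=0x60 cont=0 payload=0x60=96: acc |= 96<<14 -> acc=1585364 shift=21 [end]
Varint 1: bytes[0:3] = D4 E1 60 -> value 1585364 (3 byte(s))
  byte[3]=0xB0 cont=1 payload=0x30=48: acc |= 48<<0 -> acc=48 shift=7
  byte[4]=0x77 cont=0 payload=0x77=119: acc |= 119<<7 -> acc=15280 shift=14 [end]
Varint 2: bytes[3:5] = B0 77 -> value 15280 (2 byte(s))
  byte[5]=0xD8 cont=1 payload=0x58=88: acc |= 88<<0 -> acc=88 shift=7
  byte[6]=0xBE cont=1 payload=0x3E=62: acc |= 62<<7 -> acc=8024 shift=14
  byte[7]=0xFD cont=1 payload=0x7D=125: acc |= 125<<14 -> acc=2056024 shift=21
  byte[8]=0x1F cont=0 payload=0x1F=31: acc |= 31<<21 -> acc=67067736 shift=28 [end]
Varint 3: bytes[5:9] = D8 BE FD 1F -> value 67067736 (4 byte(s))
  byte[9]=0xF9 cont=1 payload=0x79=121: acc |= 121<<0 -> acc=121 shift=7
  byte[10]=0xB8 cont=1 payload=0x38=56: acc |= 56<<7 -> acc=7289 shift=14
  byte[11]=0x5F cont=0 payload=0x5F=95: acc |= 95<<14 -> acc=1563769 shift=21 [end]
Varint 4: bytes[9:12] = F9 B8 5F -> value 1563769 (3 byte(s))
  byte[12]=0xA3 cont=1 payload=0x23=35: acc |= 35<<0 -> acc=35 shift=7
  byte[13]=0xEB cont=1 payload=0x6B=107: acc |= 107<<7 -> acc=13731 shift=14
  byte[14]=0x4A cont=0 payload=0x4A=74: acc |= 74<<14 -> acc=1226147 shift=21 [end]
Varint 5: bytes[12:15] = A3 EB 4A -> value 1226147 (3 byte(s))
  byte[15]=0x1B cont=0 payload=0x1B=27: acc |= 27<<0 -> acc=27 shift=7 [end]
Varint 6: bytes[15:16] = 1B -> value 27 (1 byte(s))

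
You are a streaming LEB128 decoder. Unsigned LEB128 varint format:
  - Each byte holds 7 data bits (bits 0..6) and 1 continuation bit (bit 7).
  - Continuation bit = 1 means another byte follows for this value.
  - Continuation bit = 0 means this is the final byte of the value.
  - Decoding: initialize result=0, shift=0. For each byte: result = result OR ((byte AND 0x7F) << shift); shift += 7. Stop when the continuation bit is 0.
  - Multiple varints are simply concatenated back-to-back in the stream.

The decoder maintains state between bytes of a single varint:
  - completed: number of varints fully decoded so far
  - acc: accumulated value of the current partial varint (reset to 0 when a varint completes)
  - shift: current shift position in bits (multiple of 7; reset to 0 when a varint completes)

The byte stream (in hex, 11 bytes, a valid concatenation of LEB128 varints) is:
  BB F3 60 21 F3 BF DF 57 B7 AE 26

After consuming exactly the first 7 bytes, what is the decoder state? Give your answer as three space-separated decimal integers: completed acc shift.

Answer: 2 1564659 21

Derivation:
byte[0]=0xBB cont=1 payload=0x3B: acc |= 59<<0 -> completed=0 acc=59 shift=7
byte[1]=0xF3 cont=1 payload=0x73: acc |= 115<<7 -> completed=0 acc=14779 shift=14
byte[2]=0x60 cont=0 payload=0x60: varint #1 complete (value=1587643); reset -> completed=1 acc=0 shift=0
byte[3]=0x21 cont=0 payload=0x21: varint #2 complete (value=33); reset -> completed=2 acc=0 shift=0
byte[4]=0xF3 cont=1 payload=0x73: acc |= 115<<0 -> completed=2 acc=115 shift=7
byte[5]=0xBF cont=1 payload=0x3F: acc |= 63<<7 -> completed=2 acc=8179 shift=14
byte[6]=0xDF cont=1 payload=0x5F: acc |= 95<<14 -> completed=2 acc=1564659 shift=21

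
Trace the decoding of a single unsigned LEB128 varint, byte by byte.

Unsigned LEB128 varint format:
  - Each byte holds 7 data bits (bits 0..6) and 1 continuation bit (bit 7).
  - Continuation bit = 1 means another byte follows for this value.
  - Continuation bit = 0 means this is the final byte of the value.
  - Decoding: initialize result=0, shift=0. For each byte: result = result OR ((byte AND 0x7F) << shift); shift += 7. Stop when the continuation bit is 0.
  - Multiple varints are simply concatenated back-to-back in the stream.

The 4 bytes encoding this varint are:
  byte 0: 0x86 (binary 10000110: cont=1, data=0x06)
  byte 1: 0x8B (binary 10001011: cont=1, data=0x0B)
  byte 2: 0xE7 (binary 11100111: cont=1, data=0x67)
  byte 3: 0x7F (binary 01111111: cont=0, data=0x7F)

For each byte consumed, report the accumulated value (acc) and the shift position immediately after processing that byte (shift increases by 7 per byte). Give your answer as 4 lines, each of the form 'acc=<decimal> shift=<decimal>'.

byte 0=0x86: payload=0x06=6, contrib = 6<<0 = 6; acc -> 6, shift -> 7
byte 1=0x8B: payload=0x0B=11, contrib = 11<<7 = 1408; acc -> 1414, shift -> 14
byte 2=0xE7: payload=0x67=103, contrib = 103<<14 = 1687552; acc -> 1688966, shift -> 21
byte 3=0x7F: payload=0x7F=127, contrib = 127<<21 = 266338304; acc -> 268027270, shift -> 28

Answer: acc=6 shift=7
acc=1414 shift=14
acc=1688966 shift=21
acc=268027270 shift=28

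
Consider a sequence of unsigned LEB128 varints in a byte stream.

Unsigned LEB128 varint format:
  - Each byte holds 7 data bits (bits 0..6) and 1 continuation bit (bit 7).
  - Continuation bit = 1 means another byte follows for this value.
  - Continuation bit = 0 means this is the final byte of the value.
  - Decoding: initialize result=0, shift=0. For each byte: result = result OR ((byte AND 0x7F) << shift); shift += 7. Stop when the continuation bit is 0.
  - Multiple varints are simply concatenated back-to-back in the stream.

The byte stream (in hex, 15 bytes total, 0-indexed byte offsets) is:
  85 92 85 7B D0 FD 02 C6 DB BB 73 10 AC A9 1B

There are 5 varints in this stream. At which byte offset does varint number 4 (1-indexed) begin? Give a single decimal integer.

Answer: 11

Derivation:
  byte[0]=0x85 cont=1 payload=0x05=5: acc |= 5<<0 -> acc=5 shift=7
  byte[1]=0x92 cont=1 payload=0x12=18: acc |= 18<<7 -> acc=2309 shift=14
  byte[2]=0x85 cont=1 payload=0x05=5: acc |= 5<<14 -> acc=84229 shift=21
  byte[3]=0x7B cont=0 payload=0x7B=123: acc |= 123<<21 -> acc=258033925 shift=28 [end]
Varint 1: bytes[0:4] = 85 92 85 7B -> value 258033925 (4 byte(s))
  byte[4]=0xD0 cont=1 payload=0x50=80: acc |= 80<<0 -> acc=80 shift=7
  byte[5]=0xFD cont=1 payload=0x7D=125: acc |= 125<<7 -> acc=16080 shift=14
  byte[6]=0x02 cont=0 payload=0x02=2: acc |= 2<<14 -> acc=48848 shift=21 [end]
Varint 2: bytes[4:7] = D0 FD 02 -> value 48848 (3 byte(s))
  byte[7]=0xC6 cont=1 payload=0x46=70: acc |= 70<<0 -> acc=70 shift=7
  byte[8]=0xDB cont=1 payload=0x5B=91: acc |= 91<<7 -> acc=11718 shift=14
  byte[9]=0xBB cont=1 payload=0x3B=59: acc |= 59<<14 -> acc=978374 shift=21
  byte[10]=0x73 cont=0 payload=0x73=115: acc |= 115<<21 -> acc=242150854 shift=28 [end]
Varint 3: bytes[7:11] = C6 DB BB 73 -> value 242150854 (4 byte(s))
  byte[11]=0x10 cont=0 payload=0x10=16: acc |= 16<<0 -> acc=16 shift=7 [end]
Varint 4: bytes[11:12] = 10 -> value 16 (1 byte(s))
  byte[12]=0xAC cont=1 payload=0x2C=44: acc |= 44<<0 -> acc=44 shift=7
  byte[13]=0xA9 cont=1 payload=0x29=41: acc |= 41<<7 -> acc=5292 shift=14
  byte[14]=0x1B cont=0 payload=0x1B=27: acc |= 27<<14 -> acc=447660 shift=21 [end]
Varint 5: bytes[12:15] = AC A9 1B -> value 447660 (3 byte(s))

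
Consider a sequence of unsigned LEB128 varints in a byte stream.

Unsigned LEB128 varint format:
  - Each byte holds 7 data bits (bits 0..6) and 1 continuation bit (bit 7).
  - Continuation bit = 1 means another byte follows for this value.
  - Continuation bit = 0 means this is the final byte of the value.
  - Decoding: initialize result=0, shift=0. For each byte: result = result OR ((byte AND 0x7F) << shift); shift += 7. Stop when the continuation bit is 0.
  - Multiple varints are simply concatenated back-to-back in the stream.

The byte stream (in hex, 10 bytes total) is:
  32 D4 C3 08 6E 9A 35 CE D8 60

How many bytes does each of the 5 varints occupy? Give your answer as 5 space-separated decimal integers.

  byte[0]=0x32 cont=0 payload=0x32=50: acc |= 50<<0 -> acc=50 shift=7 [end]
Varint 1: bytes[0:1] = 32 -> value 50 (1 byte(s))
  byte[1]=0xD4 cont=1 payload=0x54=84: acc |= 84<<0 -> acc=84 shift=7
  byte[2]=0xC3 cont=1 payload=0x43=67: acc |= 67<<7 -> acc=8660 shift=14
  byte[3]=0x08 cont=0 payload=0x08=8: acc |= 8<<14 -> acc=139732 shift=21 [end]
Varint 2: bytes[1:4] = D4 C3 08 -> value 139732 (3 byte(s))
  byte[4]=0x6E cont=0 payload=0x6E=110: acc |= 110<<0 -> acc=110 shift=7 [end]
Varint 3: bytes[4:5] = 6E -> value 110 (1 byte(s))
  byte[5]=0x9A cont=1 payload=0x1A=26: acc |= 26<<0 -> acc=26 shift=7
  byte[6]=0x35 cont=0 payload=0x35=53: acc |= 53<<7 -> acc=6810 shift=14 [end]
Varint 4: bytes[5:7] = 9A 35 -> value 6810 (2 byte(s))
  byte[7]=0xCE cont=1 payload=0x4E=78: acc |= 78<<0 -> acc=78 shift=7
  byte[8]=0xD8 cont=1 payload=0x58=88: acc |= 88<<7 -> acc=11342 shift=14
  byte[9]=0x60 cont=0 payload=0x60=96: acc |= 96<<14 -> acc=1584206 shift=21 [end]
Varint 5: bytes[7:10] = CE D8 60 -> value 1584206 (3 byte(s))

Answer: 1 3 1 2 3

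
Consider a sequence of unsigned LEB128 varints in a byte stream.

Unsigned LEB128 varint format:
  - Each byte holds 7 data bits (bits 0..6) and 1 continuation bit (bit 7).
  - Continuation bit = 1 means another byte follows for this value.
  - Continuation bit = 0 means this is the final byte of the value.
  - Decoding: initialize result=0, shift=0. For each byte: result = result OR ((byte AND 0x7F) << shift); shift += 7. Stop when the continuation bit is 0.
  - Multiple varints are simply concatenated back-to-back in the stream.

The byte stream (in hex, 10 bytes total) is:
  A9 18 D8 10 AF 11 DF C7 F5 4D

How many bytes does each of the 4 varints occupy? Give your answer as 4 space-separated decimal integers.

  byte[0]=0xA9 cont=1 payload=0x29=41: acc |= 41<<0 -> acc=41 shift=7
  byte[1]=0x18 cont=0 payload=0x18=24: acc |= 24<<7 -> acc=3113 shift=14 [end]
Varint 1: bytes[0:2] = A9 18 -> value 3113 (2 byte(s))
  byte[2]=0xD8 cont=1 payload=0x58=88: acc |= 88<<0 -> acc=88 shift=7
  byte[3]=0x10 cont=0 payload=0x10=16: acc |= 16<<7 -> acc=2136 shift=14 [end]
Varint 2: bytes[2:4] = D8 10 -> value 2136 (2 byte(s))
  byte[4]=0xAF cont=1 payload=0x2F=47: acc |= 47<<0 -> acc=47 shift=7
  byte[5]=0x11 cont=0 payload=0x11=17: acc |= 17<<7 -> acc=2223 shift=14 [end]
Varint 3: bytes[4:6] = AF 11 -> value 2223 (2 byte(s))
  byte[6]=0xDF cont=1 payload=0x5F=95: acc |= 95<<0 -> acc=95 shift=7
  byte[7]=0xC7 cont=1 payload=0x47=71: acc |= 71<<7 -> acc=9183 shift=14
  byte[8]=0xF5 cont=1 payload=0x75=117: acc |= 117<<14 -> acc=1926111 shift=21
  byte[9]=0x4D cont=0 payload=0x4D=77: acc |= 77<<21 -> acc=163406815 shift=28 [end]
Varint 4: bytes[6:10] = DF C7 F5 4D -> value 163406815 (4 byte(s))

Answer: 2 2 2 4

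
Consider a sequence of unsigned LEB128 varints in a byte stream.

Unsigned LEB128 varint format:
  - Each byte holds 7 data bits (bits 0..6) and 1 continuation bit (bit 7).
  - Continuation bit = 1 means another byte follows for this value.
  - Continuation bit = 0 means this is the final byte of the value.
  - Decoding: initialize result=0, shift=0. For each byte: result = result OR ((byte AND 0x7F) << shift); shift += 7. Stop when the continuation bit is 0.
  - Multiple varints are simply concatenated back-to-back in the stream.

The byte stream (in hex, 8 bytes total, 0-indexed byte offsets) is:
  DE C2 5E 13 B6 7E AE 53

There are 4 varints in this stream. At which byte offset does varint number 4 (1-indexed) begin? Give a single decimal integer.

Answer: 6

Derivation:
  byte[0]=0xDE cont=1 payload=0x5E=94: acc |= 94<<0 -> acc=94 shift=7
  byte[1]=0xC2 cont=1 payload=0x42=66: acc |= 66<<7 -> acc=8542 shift=14
  byte[2]=0x5E cont=0 payload=0x5E=94: acc |= 94<<14 -> acc=1548638 shift=21 [end]
Varint 1: bytes[0:3] = DE C2 5E -> value 1548638 (3 byte(s))
  byte[3]=0x13 cont=0 payload=0x13=19: acc |= 19<<0 -> acc=19 shift=7 [end]
Varint 2: bytes[3:4] = 13 -> value 19 (1 byte(s))
  byte[4]=0xB6 cont=1 payload=0x36=54: acc |= 54<<0 -> acc=54 shift=7
  byte[5]=0x7E cont=0 payload=0x7E=126: acc |= 126<<7 -> acc=16182 shift=14 [end]
Varint 3: bytes[4:6] = B6 7E -> value 16182 (2 byte(s))
  byte[6]=0xAE cont=1 payload=0x2E=46: acc |= 46<<0 -> acc=46 shift=7
  byte[7]=0x53 cont=0 payload=0x53=83: acc |= 83<<7 -> acc=10670 shift=14 [end]
Varint 4: bytes[6:8] = AE 53 -> value 10670 (2 byte(s))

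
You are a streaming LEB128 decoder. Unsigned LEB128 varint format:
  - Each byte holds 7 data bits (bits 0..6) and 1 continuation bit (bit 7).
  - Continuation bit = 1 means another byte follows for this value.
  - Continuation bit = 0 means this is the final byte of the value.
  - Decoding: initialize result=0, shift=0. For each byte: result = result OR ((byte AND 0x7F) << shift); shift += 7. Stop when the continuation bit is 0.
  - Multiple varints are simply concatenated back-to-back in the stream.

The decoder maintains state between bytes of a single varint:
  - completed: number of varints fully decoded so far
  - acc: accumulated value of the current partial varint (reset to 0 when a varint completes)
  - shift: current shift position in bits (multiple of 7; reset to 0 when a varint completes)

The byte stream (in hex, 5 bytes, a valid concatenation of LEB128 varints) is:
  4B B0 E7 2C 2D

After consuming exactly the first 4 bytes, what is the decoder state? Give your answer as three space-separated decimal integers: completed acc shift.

byte[0]=0x4B cont=0 payload=0x4B: varint #1 complete (value=75); reset -> completed=1 acc=0 shift=0
byte[1]=0xB0 cont=1 payload=0x30: acc |= 48<<0 -> completed=1 acc=48 shift=7
byte[2]=0xE7 cont=1 payload=0x67: acc |= 103<<7 -> completed=1 acc=13232 shift=14
byte[3]=0x2C cont=0 payload=0x2C: varint #2 complete (value=734128); reset -> completed=2 acc=0 shift=0

Answer: 2 0 0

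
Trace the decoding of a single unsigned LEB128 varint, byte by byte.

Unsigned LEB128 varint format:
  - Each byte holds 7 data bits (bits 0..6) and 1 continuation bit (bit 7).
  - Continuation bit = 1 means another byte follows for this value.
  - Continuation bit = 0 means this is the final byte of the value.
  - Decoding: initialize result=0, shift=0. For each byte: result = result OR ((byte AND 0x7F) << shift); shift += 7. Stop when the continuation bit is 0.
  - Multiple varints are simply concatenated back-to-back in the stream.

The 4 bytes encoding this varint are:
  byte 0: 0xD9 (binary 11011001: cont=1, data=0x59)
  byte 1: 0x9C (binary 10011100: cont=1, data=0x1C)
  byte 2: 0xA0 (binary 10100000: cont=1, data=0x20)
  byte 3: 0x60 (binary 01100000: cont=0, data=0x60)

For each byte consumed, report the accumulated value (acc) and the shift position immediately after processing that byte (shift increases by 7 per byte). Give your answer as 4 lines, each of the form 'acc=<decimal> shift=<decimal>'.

Answer: acc=89 shift=7
acc=3673 shift=14
acc=527961 shift=21
acc=201854553 shift=28

Derivation:
byte 0=0xD9: payload=0x59=89, contrib = 89<<0 = 89; acc -> 89, shift -> 7
byte 1=0x9C: payload=0x1C=28, contrib = 28<<7 = 3584; acc -> 3673, shift -> 14
byte 2=0xA0: payload=0x20=32, contrib = 32<<14 = 524288; acc -> 527961, shift -> 21
byte 3=0x60: payload=0x60=96, contrib = 96<<21 = 201326592; acc -> 201854553, shift -> 28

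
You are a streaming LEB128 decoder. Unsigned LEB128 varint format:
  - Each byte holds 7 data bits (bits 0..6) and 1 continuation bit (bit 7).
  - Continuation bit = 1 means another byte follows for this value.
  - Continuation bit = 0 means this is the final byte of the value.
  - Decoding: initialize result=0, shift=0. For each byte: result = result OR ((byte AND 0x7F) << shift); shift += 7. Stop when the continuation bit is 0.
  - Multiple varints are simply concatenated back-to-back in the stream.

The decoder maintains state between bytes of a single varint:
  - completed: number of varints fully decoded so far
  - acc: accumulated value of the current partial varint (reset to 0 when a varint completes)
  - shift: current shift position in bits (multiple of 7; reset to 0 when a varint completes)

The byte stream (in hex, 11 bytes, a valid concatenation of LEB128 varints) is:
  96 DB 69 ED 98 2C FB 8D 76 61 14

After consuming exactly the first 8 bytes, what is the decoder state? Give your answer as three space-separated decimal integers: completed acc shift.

byte[0]=0x96 cont=1 payload=0x16: acc |= 22<<0 -> completed=0 acc=22 shift=7
byte[1]=0xDB cont=1 payload=0x5B: acc |= 91<<7 -> completed=0 acc=11670 shift=14
byte[2]=0x69 cont=0 payload=0x69: varint #1 complete (value=1731990); reset -> completed=1 acc=0 shift=0
byte[3]=0xED cont=1 payload=0x6D: acc |= 109<<0 -> completed=1 acc=109 shift=7
byte[4]=0x98 cont=1 payload=0x18: acc |= 24<<7 -> completed=1 acc=3181 shift=14
byte[5]=0x2C cont=0 payload=0x2C: varint #2 complete (value=724077); reset -> completed=2 acc=0 shift=0
byte[6]=0xFB cont=1 payload=0x7B: acc |= 123<<0 -> completed=2 acc=123 shift=7
byte[7]=0x8D cont=1 payload=0x0D: acc |= 13<<7 -> completed=2 acc=1787 shift=14

Answer: 2 1787 14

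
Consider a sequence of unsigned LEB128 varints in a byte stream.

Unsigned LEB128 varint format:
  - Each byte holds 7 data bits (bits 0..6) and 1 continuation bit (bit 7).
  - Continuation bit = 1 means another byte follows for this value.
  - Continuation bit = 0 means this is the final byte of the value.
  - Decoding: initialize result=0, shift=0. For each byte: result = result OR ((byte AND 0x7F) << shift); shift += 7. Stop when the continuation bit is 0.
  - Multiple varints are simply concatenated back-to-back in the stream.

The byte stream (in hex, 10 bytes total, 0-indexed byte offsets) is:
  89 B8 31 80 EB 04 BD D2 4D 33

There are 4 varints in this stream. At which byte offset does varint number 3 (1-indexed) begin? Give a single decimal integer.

Answer: 6

Derivation:
  byte[0]=0x89 cont=1 payload=0x09=9: acc |= 9<<0 -> acc=9 shift=7
  byte[1]=0xB8 cont=1 payload=0x38=56: acc |= 56<<7 -> acc=7177 shift=14
  byte[2]=0x31 cont=0 payload=0x31=49: acc |= 49<<14 -> acc=809993 shift=21 [end]
Varint 1: bytes[0:3] = 89 B8 31 -> value 809993 (3 byte(s))
  byte[3]=0x80 cont=1 payload=0x00=0: acc |= 0<<0 -> acc=0 shift=7
  byte[4]=0xEB cont=1 payload=0x6B=107: acc |= 107<<7 -> acc=13696 shift=14
  byte[5]=0x04 cont=0 payload=0x04=4: acc |= 4<<14 -> acc=79232 shift=21 [end]
Varint 2: bytes[3:6] = 80 EB 04 -> value 79232 (3 byte(s))
  byte[6]=0xBD cont=1 payload=0x3D=61: acc |= 61<<0 -> acc=61 shift=7
  byte[7]=0xD2 cont=1 payload=0x52=82: acc |= 82<<7 -> acc=10557 shift=14
  byte[8]=0x4D cont=0 payload=0x4D=77: acc |= 77<<14 -> acc=1272125 shift=21 [end]
Varint 3: bytes[6:9] = BD D2 4D -> value 1272125 (3 byte(s))
  byte[9]=0x33 cont=0 payload=0x33=51: acc |= 51<<0 -> acc=51 shift=7 [end]
Varint 4: bytes[9:10] = 33 -> value 51 (1 byte(s))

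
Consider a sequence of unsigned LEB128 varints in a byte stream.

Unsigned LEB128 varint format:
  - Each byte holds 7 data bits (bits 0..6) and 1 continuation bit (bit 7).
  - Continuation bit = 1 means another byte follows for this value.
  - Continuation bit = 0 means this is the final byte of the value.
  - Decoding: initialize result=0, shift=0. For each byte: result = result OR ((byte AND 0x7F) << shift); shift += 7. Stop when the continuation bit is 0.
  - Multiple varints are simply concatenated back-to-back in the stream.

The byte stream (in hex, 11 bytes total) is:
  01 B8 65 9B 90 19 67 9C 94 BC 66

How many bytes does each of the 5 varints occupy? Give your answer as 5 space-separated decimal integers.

Answer: 1 2 3 1 4

Derivation:
  byte[0]=0x01 cont=0 payload=0x01=1: acc |= 1<<0 -> acc=1 shift=7 [end]
Varint 1: bytes[0:1] = 01 -> value 1 (1 byte(s))
  byte[1]=0xB8 cont=1 payload=0x38=56: acc |= 56<<0 -> acc=56 shift=7
  byte[2]=0x65 cont=0 payload=0x65=101: acc |= 101<<7 -> acc=12984 shift=14 [end]
Varint 2: bytes[1:3] = B8 65 -> value 12984 (2 byte(s))
  byte[3]=0x9B cont=1 payload=0x1B=27: acc |= 27<<0 -> acc=27 shift=7
  byte[4]=0x90 cont=1 payload=0x10=16: acc |= 16<<7 -> acc=2075 shift=14
  byte[5]=0x19 cont=0 payload=0x19=25: acc |= 25<<14 -> acc=411675 shift=21 [end]
Varint 3: bytes[3:6] = 9B 90 19 -> value 411675 (3 byte(s))
  byte[6]=0x67 cont=0 payload=0x67=103: acc |= 103<<0 -> acc=103 shift=7 [end]
Varint 4: bytes[6:7] = 67 -> value 103 (1 byte(s))
  byte[7]=0x9C cont=1 payload=0x1C=28: acc |= 28<<0 -> acc=28 shift=7
  byte[8]=0x94 cont=1 payload=0x14=20: acc |= 20<<7 -> acc=2588 shift=14
  byte[9]=0xBC cont=1 payload=0x3C=60: acc |= 60<<14 -> acc=985628 shift=21
  byte[10]=0x66 cont=0 payload=0x66=102: acc |= 102<<21 -> acc=214895132 shift=28 [end]
Varint 5: bytes[7:11] = 9C 94 BC 66 -> value 214895132 (4 byte(s))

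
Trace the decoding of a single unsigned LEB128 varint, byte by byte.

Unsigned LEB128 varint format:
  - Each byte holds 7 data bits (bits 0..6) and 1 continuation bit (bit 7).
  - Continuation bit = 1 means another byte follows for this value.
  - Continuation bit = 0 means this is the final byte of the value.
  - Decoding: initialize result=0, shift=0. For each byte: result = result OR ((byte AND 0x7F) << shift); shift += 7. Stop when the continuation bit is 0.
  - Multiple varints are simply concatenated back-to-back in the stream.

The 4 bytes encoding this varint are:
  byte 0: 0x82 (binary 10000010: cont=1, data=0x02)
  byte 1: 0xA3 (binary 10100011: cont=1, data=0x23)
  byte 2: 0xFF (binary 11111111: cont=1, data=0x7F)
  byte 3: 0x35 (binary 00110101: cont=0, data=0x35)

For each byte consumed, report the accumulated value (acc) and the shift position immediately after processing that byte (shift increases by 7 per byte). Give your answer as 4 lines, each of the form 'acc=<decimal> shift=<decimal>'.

Answer: acc=2 shift=7
acc=4482 shift=14
acc=2085250 shift=21
acc=113234306 shift=28

Derivation:
byte 0=0x82: payload=0x02=2, contrib = 2<<0 = 2; acc -> 2, shift -> 7
byte 1=0xA3: payload=0x23=35, contrib = 35<<7 = 4480; acc -> 4482, shift -> 14
byte 2=0xFF: payload=0x7F=127, contrib = 127<<14 = 2080768; acc -> 2085250, shift -> 21
byte 3=0x35: payload=0x35=53, contrib = 53<<21 = 111149056; acc -> 113234306, shift -> 28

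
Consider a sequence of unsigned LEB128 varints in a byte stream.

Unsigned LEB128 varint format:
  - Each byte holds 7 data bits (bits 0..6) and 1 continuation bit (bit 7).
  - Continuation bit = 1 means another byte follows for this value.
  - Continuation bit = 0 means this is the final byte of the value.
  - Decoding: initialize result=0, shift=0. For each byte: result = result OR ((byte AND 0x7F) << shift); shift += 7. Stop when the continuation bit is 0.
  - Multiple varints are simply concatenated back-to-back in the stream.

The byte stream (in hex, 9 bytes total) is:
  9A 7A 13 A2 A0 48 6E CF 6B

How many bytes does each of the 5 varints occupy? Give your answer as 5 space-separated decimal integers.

  byte[0]=0x9A cont=1 payload=0x1A=26: acc |= 26<<0 -> acc=26 shift=7
  byte[1]=0x7A cont=0 payload=0x7A=122: acc |= 122<<7 -> acc=15642 shift=14 [end]
Varint 1: bytes[0:2] = 9A 7A -> value 15642 (2 byte(s))
  byte[2]=0x13 cont=0 payload=0x13=19: acc |= 19<<0 -> acc=19 shift=7 [end]
Varint 2: bytes[2:3] = 13 -> value 19 (1 byte(s))
  byte[3]=0xA2 cont=1 payload=0x22=34: acc |= 34<<0 -> acc=34 shift=7
  byte[4]=0xA0 cont=1 payload=0x20=32: acc |= 32<<7 -> acc=4130 shift=14
  byte[5]=0x48 cont=0 payload=0x48=72: acc |= 72<<14 -> acc=1183778 shift=21 [end]
Varint 3: bytes[3:6] = A2 A0 48 -> value 1183778 (3 byte(s))
  byte[6]=0x6E cont=0 payload=0x6E=110: acc |= 110<<0 -> acc=110 shift=7 [end]
Varint 4: bytes[6:7] = 6E -> value 110 (1 byte(s))
  byte[7]=0xCF cont=1 payload=0x4F=79: acc |= 79<<0 -> acc=79 shift=7
  byte[8]=0x6B cont=0 payload=0x6B=107: acc |= 107<<7 -> acc=13775 shift=14 [end]
Varint 5: bytes[7:9] = CF 6B -> value 13775 (2 byte(s))

Answer: 2 1 3 1 2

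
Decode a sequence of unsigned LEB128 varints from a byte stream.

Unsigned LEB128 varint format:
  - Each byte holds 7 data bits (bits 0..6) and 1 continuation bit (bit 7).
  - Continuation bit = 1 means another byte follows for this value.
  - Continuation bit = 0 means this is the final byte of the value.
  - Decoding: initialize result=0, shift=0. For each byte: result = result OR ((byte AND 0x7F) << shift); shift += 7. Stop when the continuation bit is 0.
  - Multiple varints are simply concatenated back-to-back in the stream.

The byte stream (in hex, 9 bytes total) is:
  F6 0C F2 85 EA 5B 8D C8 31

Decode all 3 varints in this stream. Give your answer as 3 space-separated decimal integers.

  byte[0]=0xF6 cont=1 payload=0x76=118: acc |= 118<<0 -> acc=118 shift=7
  byte[1]=0x0C cont=0 payload=0x0C=12: acc |= 12<<7 -> acc=1654 shift=14 [end]
Varint 1: bytes[0:2] = F6 0C -> value 1654 (2 byte(s))
  byte[2]=0xF2 cont=1 payload=0x72=114: acc |= 114<<0 -> acc=114 shift=7
  byte[3]=0x85 cont=1 payload=0x05=5: acc |= 5<<7 -> acc=754 shift=14
  byte[4]=0xEA cont=1 payload=0x6A=106: acc |= 106<<14 -> acc=1737458 shift=21
  byte[5]=0x5B cont=0 payload=0x5B=91: acc |= 91<<21 -> acc=192578290 shift=28 [end]
Varint 2: bytes[2:6] = F2 85 EA 5B -> value 192578290 (4 byte(s))
  byte[6]=0x8D cont=1 payload=0x0D=13: acc |= 13<<0 -> acc=13 shift=7
  byte[7]=0xC8 cont=1 payload=0x48=72: acc |= 72<<7 -> acc=9229 shift=14
  byte[8]=0x31 cont=0 payload=0x31=49: acc |= 49<<14 -> acc=812045 shift=21 [end]
Varint 3: bytes[6:9] = 8D C8 31 -> value 812045 (3 byte(s))

Answer: 1654 192578290 812045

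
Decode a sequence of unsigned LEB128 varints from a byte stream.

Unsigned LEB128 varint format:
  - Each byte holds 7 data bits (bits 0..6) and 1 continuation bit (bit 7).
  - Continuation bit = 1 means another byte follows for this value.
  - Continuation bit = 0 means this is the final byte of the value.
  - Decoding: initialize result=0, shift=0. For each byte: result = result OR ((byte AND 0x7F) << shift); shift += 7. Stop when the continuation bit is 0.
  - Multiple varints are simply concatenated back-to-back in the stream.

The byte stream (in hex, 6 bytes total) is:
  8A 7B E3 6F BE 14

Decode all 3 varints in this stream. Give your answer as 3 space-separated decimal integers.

Answer: 15754 14307 2622

Derivation:
  byte[0]=0x8A cont=1 payload=0x0A=10: acc |= 10<<0 -> acc=10 shift=7
  byte[1]=0x7B cont=0 payload=0x7B=123: acc |= 123<<7 -> acc=15754 shift=14 [end]
Varint 1: bytes[0:2] = 8A 7B -> value 15754 (2 byte(s))
  byte[2]=0xE3 cont=1 payload=0x63=99: acc |= 99<<0 -> acc=99 shift=7
  byte[3]=0x6F cont=0 payload=0x6F=111: acc |= 111<<7 -> acc=14307 shift=14 [end]
Varint 2: bytes[2:4] = E3 6F -> value 14307 (2 byte(s))
  byte[4]=0xBE cont=1 payload=0x3E=62: acc |= 62<<0 -> acc=62 shift=7
  byte[5]=0x14 cont=0 payload=0x14=20: acc |= 20<<7 -> acc=2622 shift=14 [end]
Varint 3: bytes[4:6] = BE 14 -> value 2622 (2 byte(s))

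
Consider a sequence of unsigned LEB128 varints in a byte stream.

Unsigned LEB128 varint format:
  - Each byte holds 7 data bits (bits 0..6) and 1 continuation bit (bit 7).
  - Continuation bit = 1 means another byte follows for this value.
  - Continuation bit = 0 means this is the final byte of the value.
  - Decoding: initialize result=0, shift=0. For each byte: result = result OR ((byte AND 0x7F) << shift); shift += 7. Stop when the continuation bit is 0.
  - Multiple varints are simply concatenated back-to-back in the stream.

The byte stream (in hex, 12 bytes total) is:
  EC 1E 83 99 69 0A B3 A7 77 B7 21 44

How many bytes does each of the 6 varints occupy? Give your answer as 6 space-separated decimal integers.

Answer: 2 3 1 3 2 1

Derivation:
  byte[0]=0xEC cont=1 payload=0x6C=108: acc |= 108<<0 -> acc=108 shift=7
  byte[1]=0x1E cont=0 payload=0x1E=30: acc |= 30<<7 -> acc=3948 shift=14 [end]
Varint 1: bytes[0:2] = EC 1E -> value 3948 (2 byte(s))
  byte[2]=0x83 cont=1 payload=0x03=3: acc |= 3<<0 -> acc=3 shift=7
  byte[3]=0x99 cont=1 payload=0x19=25: acc |= 25<<7 -> acc=3203 shift=14
  byte[4]=0x69 cont=0 payload=0x69=105: acc |= 105<<14 -> acc=1723523 shift=21 [end]
Varint 2: bytes[2:5] = 83 99 69 -> value 1723523 (3 byte(s))
  byte[5]=0x0A cont=0 payload=0x0A=10: acc |= 10<<0 -> acc=10 shift=7 [end]
Varint 3: bytes[5:6] = 0A -> value 10 (1 byte(s))
  byte[6]=0xB3 cont=1 payload=0x33=51: acc |= 51<<0 -> acc=51 shift=7
  byte[7]=0xA7 cont=1 payload=0x27=39: acc |= 39<<7 -> acc=5043 shift=14
  byte[8]=0x77 cont=0 payload=0x77=119: acc |= 119<<14 -> acc=1954739 shift=21 [end]
Varint 4: bytes[6:9] = B3 A7 77 -> value 1954739 (3 byte(s))
  byte[9]=0xB7 cont=1 payload=0x37=55: acc |= 55<<0 -> acc=55 shift=7
  byte[10]=0x21 cont=0 payload=0x21=33: acc |= 33<<7 -> acc=4279 shift=14 [end]
Varint 5: bytes[9:11] = B7 21 -> value 4279 (2 byte(s))
  byte[11]=0x44 cont=0 payload=0x44=68: acc |= 68<<0 -> acc=68 shift=7 [end]
Varint 6: bytes[11:12] = 44 -> value 68 (1 byte(s))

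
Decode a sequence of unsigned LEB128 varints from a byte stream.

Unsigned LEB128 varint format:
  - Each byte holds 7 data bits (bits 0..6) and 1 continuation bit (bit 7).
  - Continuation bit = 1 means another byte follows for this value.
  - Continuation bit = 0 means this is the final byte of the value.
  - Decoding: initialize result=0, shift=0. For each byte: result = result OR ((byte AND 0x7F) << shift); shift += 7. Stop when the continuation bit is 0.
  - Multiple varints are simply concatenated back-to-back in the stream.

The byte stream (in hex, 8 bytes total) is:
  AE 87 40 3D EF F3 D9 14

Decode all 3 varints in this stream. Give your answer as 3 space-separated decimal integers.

  byte[0]=0xAE cont=1 payload=0x2E=46: acc |= 46<<0 -> acc=46 shift=7
  byte[1]=0x87 cont=1 payload=0x07=7: acc |= 7<<7 -> acc=942 shift=14
  byte[2]=0x40 cont=0 payload=0x40=64: acc |= 64<<14 -> acc=1049518 shift=21 [end]
Varint 1: bytes[0:3] = AE 87 40 -> value 1049518 (3 byte(s))
  byte[3]=0x3D cont=0 payload=0x3D=61: acc |= 61<<0 -> acc=61 shift=7 [end]
Varint 2: bytes[3:4] = 3D -> value 61 (1 byte(s))
  byte[4]=0xEF cont=1 payload=0x6F=111: acc |= 111<<0 -> acc=111 shift=7
  byte[5]=0xF3 cont=1 payload=0x73=115: acc |= 115<<7 -> acc=14831 shift=14
  byte[6]=0xD9 cont=1 payload=0x59=89: acc |= 89<<14 -> acc=1473007 shift=21
  byte[7]=0x14 cont=0 payload=0x14=20: acc |= 20<<21 -> acc=43416047 shift=28 [end]
Varint 3: bytes[4:8] = EF F3 D9 14 -> value 43416047 (4 byte(s))

Answer: 1049518 61 43416047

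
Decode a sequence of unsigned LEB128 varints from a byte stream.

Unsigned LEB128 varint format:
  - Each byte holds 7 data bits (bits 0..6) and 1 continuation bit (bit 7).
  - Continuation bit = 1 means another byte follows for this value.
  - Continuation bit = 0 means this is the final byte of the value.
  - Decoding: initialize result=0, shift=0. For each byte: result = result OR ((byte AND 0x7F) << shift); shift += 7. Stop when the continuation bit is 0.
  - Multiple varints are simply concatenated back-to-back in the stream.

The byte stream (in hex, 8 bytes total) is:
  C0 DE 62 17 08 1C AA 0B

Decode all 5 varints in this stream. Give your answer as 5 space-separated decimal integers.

  byte[0]=0xC0 cont=1 payload=0x40=64: acc |= 64<<0 -> acc=64 shift=7
  byte[1]=0xDE cont=1 payload=0x5E=94: acc |= 94<<7 -> acc=12096 shift=14
  byte[2]=0x62 cont=0 payload=0x62=98: acc |= 98<<14 -> acc=1617728 shift=21 [end]
Varint 1: bytes[0:3] = C0 DE 62 -> value 1617728 (3 byte(s))
  byte[3]=0x17 cont=0 payload=0x17=23: acc |= 23<<0 -> acc=23 shift=7 [end]
Varint 2: bytes[3:4] = 17 -> value 23 (1 byte(s))
  byte[4]=0x08 cont=0 payload=0x08=8: acc |= 8<<0 -> acc=8 shift=7 [end]
Varint 3: bytes[4:5] = 08 -> value 8 (1 byte(s))
  byte[5]=0x1C cont=0 payload=0x1C=28: acc |= 28<<0 -> acc=28 shift=7 [end]
Varint 4: bytes[5:6] = 1C -> value 28 (1 byte(s))
  byte[6]=0xAA cont=1 payload=0x2A=42: acc |= 42<<0 -> acc=42 shift=7
  byte[7]=0x0B cont=0 payload=0x0B=11: acc |= 11<<7 -> acc=1450 shift=14 [end]
Varint 5: bytes[6:8] = AA 0B -> value 1450 (2 byte(s))

Answer: 1617728 23 8 28 1450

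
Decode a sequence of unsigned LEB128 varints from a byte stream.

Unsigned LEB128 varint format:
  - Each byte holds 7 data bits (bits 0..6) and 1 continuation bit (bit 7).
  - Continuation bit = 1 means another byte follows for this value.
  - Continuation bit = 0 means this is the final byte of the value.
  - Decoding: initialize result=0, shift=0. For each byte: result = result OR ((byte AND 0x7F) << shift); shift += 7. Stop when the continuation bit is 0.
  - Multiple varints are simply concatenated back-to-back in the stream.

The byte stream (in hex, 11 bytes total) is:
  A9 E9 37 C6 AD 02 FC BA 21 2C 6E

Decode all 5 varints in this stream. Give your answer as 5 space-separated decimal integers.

  byte[0]=0xA9 cont=1 payload=0x29=41: acc |= 41<<0 -> acc=41 shift=7
  byte[1]=0xE9 cont=1 payload=0x69=105: acc |= 105<<7 -> acc=13481 shift=14
  byte[2]=0x37 cont=0 payload=0x37=55: acc |= 55<<14 -> acc=914601 shift=21 [end]
Varint 1: bytes[0:3] = A9 E9 37 -> value 914601 (3 byte(s))
  byte[3]=0xC6 cont=1 payload=0x46=70: acc |= 70<<0 -> acc=70 shift=7
  byte[4]=0xAD cont=1 payload=0x2D=45: acc |= 45<<7 -> acc=5830 shift=14
  byte[5]=0x02 cont=0 payload=0x02=2: acc |= 2<<14 -> acc=38598 shift=21 [end]
Varint 2: bytes[3:6] = C6 AD 02 -> value 38598 (3 byte(s))
  byte[6]=0xFC cont=1 payload=0x7C=124: acc |= 124<<0 -> acc=124 shift=7
  byte[7]=0xBA cont=1 payload=0x3A=58: acc |= 58<<7 -> acc=7548 shift=14
  byte[8]=0x21 cont=0 payload=0x21=33: acc |= 33<<14 -> acc=548220 shift=21 [end]
Varint 3: bytes[6:9] = FC BA 21 -> value 548220 (3 byte(s))
  byte[9]=0x2C cont=0 payload=0x2C=44: acc |= 44<<0 -> acc=44 shift=7 [end]
Varint 4: bytes[9:10] = 2C -> value 44 (1 byte(s))
  byte[10]=0x6E cont=0 payload=0x6E=110: acc |= 110<<0 -> acc=110 shift=7 [end]
Varint 5: bytes[10:11] = 6E -> value 110 (1 byte(s))

Answer: 914601 38598 548220 44 110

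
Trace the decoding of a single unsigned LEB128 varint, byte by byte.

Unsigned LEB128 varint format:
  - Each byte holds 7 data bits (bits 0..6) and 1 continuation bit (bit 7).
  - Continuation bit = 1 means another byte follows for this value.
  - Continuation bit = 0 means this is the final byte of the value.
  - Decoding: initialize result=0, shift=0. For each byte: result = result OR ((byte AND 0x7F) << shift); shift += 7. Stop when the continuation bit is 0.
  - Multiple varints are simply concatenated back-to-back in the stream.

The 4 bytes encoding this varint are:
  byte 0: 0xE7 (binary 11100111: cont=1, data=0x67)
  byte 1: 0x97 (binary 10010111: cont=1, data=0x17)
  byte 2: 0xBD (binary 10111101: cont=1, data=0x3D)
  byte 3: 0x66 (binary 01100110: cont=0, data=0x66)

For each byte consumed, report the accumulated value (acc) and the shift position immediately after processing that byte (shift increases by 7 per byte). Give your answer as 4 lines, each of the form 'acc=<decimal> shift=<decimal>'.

byte 0=0xE7: payload=0x67=103, contrib = 103<<0 = 103; acc -> 103, shift -> 7
byte 1=0x97: payload=0x17=23, contrib = 23<<7 = 2944; acc -> 3047, shift -> 14
byte 2=0xBD: payload=0x3D=61, contrib = 61<<14 = 999424; acc -> 1002471, shift -> 21
byte 3=0x66: payload=0x66=102, contrib = 102<<21 = 213909504; acc -> 214911975, shift -> 28

Answer: acc=103 shift=7
acc=3047 shift=14
acc=1002471 shift=21
acc=214911975 shift=28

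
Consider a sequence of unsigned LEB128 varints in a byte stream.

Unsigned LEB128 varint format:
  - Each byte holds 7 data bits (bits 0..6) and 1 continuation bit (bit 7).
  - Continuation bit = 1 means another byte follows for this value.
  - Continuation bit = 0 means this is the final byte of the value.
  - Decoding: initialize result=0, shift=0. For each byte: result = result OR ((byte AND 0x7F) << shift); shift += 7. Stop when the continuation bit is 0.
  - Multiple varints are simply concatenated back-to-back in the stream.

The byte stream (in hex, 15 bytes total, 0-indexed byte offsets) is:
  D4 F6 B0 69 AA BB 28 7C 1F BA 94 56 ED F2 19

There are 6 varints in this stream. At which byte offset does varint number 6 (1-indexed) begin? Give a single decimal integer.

Answer: 12

Derivation:
  byte[0]=0xD4 cont=1 payload=0x54=84: acc |= 84<<0 -> acc=84 shift=7
  byte[1]=0xF6 cont=1 payload=0x76=118: acc |= 118<<7 -> acc=15188 shift=14
  byte[2]=0xB0 cont=1 payload=0x30=48: acc |= 48<<14 -> acc=801620 shift=21
  byte[3]=0x69 cont=0 payload=0x69=105: acc |= 105<<21 -> acc=221002580 shift=28 [end]
Varint 1: bytes[0:4] = D4 F6 B0 69 -> value 221002580 (4 byte(s))
  byte[4]=0xAA cont=1 payload=0x2A=42: acc |= 42<<0 -> acc=42 shift=7
  byte[5]=0xBB cont=1 payload=0x3B=59: acc |= 59<<7 -> acc=7594 shift=14
  byte[6]=0x28 cont=0 payload=0x28=40: acc |= 40<<14 -> acc=662954 shift=21 [end]
Varint 2: bytes[4:7] = AA BB 28 -> value 662954 (3 byte(s))
  byte[7]=0x7C cont=0 payload=0x7C=124: acc |= 124<<0 -> acc=124 shift=7 [end]
Varint 3: bytes[7:8] = 7C -> value 124 (1 byte(s))
  byte[8]=0x1F cont=0 payload=0x1F=31: acc |= 31<<0 -> acc=31 shift=7 [end]
Varint 4: bytes[8:9] = 1F -> value 31 (1 byte(s))
  byte[9]=0xBA cont=1 payload=0x3A=58: acc |= 58<<0 -> acc=58 shift=7
  byte[10]=0x94 cont=1 payload=0x14=20: acc |= 20<<7 -> acc=2618 shift=14
  byte[11]=0x56 cont=0 payload=0x56=86: acc |= 86<<14 -> acc=1411642 shift=21 [end]
Varint 5: bytes[9:12] = BA 94 56 -> value 1411642 (3 byte(s))
  byte[12]=0xED cont=1 payload=0x6D=109: acc |= 109<<0 -> acc=109 shift=7
  byte[13]=0xF2 cont=1 payload=0x72=114: acc |= 114<<7 -> acc=14701 shift=14
  byte[14]=0x19 cont=0 payload=0x19=25: acc |= 25<<14 -> acc=424301 shift=21 [end]
Varint 6: bytes[12:15] = ED F2 19 -> value 424301 (3 byte(s))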